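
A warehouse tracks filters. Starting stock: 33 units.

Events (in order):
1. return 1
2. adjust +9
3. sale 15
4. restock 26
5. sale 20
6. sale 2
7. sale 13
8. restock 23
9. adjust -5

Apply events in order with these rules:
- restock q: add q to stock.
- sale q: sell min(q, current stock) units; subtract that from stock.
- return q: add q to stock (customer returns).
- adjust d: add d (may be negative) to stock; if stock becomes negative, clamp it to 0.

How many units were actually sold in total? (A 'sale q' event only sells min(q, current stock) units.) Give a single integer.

Answer: 50

Derivation:
Processing events:
Start: stock = 33
  Event 1 (return 1): 33 + 1 = 34
  Event 2 (adjust +9): 34 + 9 = 43
  Event 3 (sale 15): sell min(15,43)=15. stock: 43 - 15 = 28. total_sold = 15
  Event 4 (restock 26): 28 + 26 = 54
  Event 5 (sale 20): sell min(20,54)=20. stock: 54 - 20 = 34. total_sold = 35
  Event 6 (sale 2): sell min(2,34)=2. stock: 34 - 2 = 32. total_sold = 37
  Event 7 (sale 13): sell min(13,32)=13. stock: 32 - 13 = 19. total_sold = 50
  Event 8 (restock 23): 19 + 23 = 42
  Event 9 (adjust -5): 42 + -5 = 37
Final: stock = 37, total_sold = 50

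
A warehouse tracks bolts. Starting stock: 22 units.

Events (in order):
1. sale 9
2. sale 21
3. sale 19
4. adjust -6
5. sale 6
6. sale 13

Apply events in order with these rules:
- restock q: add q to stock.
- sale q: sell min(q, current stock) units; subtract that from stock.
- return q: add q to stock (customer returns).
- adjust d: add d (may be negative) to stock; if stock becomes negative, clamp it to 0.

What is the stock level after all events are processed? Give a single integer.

Answer: 0

Derivation:
Processing events:
Start: stock = 22
  Event 1 (sale 9): sell min(9,22)=9. stock: 22 - 9 = 13. total_sold = 9
  Event 2 (sale 21): sell min(21,13)=13. stock: 13 - 13 = 0. total_sold = 22
  Event 3 (sale 19): sell min(19,0)=0. stock: 0 - 0 = 0. total_sold = 22
  Event 4 (adjust -6): 0 + -6 = 0 (clamped to 0)
  Event 5 (sale 6): sell min(6,0)=0. stock: 0 - 0 = 0. total_sold = 22
  Event 6 (sale 13): sell min(13,0)=0. stock: 0 - 0 = 0. total_sold = 22
Final: stock = 0, total_sold = 22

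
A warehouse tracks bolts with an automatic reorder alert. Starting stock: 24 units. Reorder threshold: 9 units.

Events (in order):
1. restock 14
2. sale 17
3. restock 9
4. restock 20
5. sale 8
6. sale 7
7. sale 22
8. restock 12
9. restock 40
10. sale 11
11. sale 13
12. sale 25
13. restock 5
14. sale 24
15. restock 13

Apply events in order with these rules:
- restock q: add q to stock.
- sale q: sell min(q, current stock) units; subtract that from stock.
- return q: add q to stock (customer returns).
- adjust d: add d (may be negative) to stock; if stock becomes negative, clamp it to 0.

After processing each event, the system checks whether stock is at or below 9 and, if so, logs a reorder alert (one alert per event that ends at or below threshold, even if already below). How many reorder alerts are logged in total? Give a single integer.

Processing events:
Start: stock = 24
  Event 1 (restock 14): 24 + 14 = 38
  Event 2 (sale 17): sell min(17,38)=17. stock: 38 - 17 = 21. total_sold = 17
  Event 3 (restock 9): 21 + 9 = 30
  Event 4 (restock 20): 30 + 20 = 50
  Event 5 (sale 8): sell min(8,50)=8. stock: 50 - 8 = 42. total_sold = 25
  Event 6 (sale 7): sell min(7,42)=7. stock: 42 - 7 = 35. total_sold = 32
  Event 7 (sale 22): sell min(22,35)=22. stock: 35 - 22 = 13. total_sold = 54
  Event 8 (restock 12): 13 + 12 = 25
  Event 9 (restock 40): 25 + 40 = 65
  Event 10 (sale 11): sell min(11,65)=11. stock: 65 - 11 = 54. total_sold = 65
  Event 11 (sale 13): sell min(13,54)=13. stock: 54 - 13 = 41. total_sold = 78
  Event 12 (sale 25): sell min(25,41)=25. stock: 41 - 25 = 16. total_sold = 103
  Event 13 (restock 5): 16 + 5 = 21
  Event 14 (sale 24): sell min(24,21)=21. stock: 21 - 21 = 0. total_sold = 124
  Event 15 (restock 13): 0 + 13 = 13
Final: stock = 13, total_sold = 124

Checking against threshold 9:
  After event 1: stock=38 > 9
  After event 2: stock=21 > 9
  After event 3: stock=30 > 9
  After event 4: stock=50 > 9
  After event 5: stock=42 > 9
  After event 6: stock=35 > 9
  After event 7: stock=13 > 9
  After event 8: stock=25 > 9
  After event 9: stock=65 > 9
  After event 10: stock=54 > 9
  After event 11: stock=41 > 9
  After event 12: stock=16 > 9
  After event 13: stock=21 > 9
  After event 14: stock=0 <= 9 -> ALERT
  After event 15: stock=13 > 9
Alert events: [14]. Count = 1

Answer: 1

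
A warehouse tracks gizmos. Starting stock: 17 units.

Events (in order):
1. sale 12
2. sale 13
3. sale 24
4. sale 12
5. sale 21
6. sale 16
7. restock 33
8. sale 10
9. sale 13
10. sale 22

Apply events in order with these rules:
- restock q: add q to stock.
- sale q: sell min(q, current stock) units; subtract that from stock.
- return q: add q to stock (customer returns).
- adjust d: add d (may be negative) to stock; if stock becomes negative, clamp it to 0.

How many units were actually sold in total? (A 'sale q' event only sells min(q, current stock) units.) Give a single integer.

Processing events:
Start: stock = 17
  Event 1 (sale 12): sell min(12,17)=12. stock: 17 - 12 = 5. total_sold = 12
  Event 2 (sale 13): sell min(13,5)=5. stock: 5 - 5 = 0. total_sold = 17
  Event 3 (sale 24): sell min(24,0)=0. stock: 0 - 0 = 0. total_sold = 17
  Event 4 (sale 12): sell min(12,0)=0. stock: 0 - 0 = 0. total_sold = 17
  Event 5 (sale 21): sell min(21,0)=0. stock: 0 - 0 = 0. total_sold = 17
  Event 6 (sale 16): sell min(16,0)=0. stock: 0 - 0 = 0. total_sold = 17
  Event 7 (restock 33): 0 + 33 = 33
  Event 8 (sale 10): sell min(10,33)=10. stock: 33 - 10 = 23. total_sold = 27
  Event 9 (sale 13): sell min(13,23)=13. stock: 23 - 13 = 10. total_sold = 40
  Event 10 (sale 22): sell min(22,10)=10. stock: 10 - 10 = 0. total_sold = 50
Final: stock = 0, total_sold = 50

Answer: 50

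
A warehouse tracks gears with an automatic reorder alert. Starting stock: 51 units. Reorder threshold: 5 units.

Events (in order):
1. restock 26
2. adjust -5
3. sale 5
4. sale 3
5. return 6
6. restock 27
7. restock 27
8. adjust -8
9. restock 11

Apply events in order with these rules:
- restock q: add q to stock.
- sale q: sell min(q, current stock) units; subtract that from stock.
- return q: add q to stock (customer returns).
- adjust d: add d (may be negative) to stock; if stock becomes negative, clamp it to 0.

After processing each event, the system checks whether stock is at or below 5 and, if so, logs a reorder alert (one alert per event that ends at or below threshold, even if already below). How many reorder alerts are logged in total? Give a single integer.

Answer: 0

Derivation:
Processing events:
Start: stock = 51
  Event 1 (restock 26): 51 + 26 = 77
  Event 2 (adjust -5): 77 + -5 = 72
  Event 3 (sale 5): sell min(5,72)=5. stock: 72 - 5 = 67. total_sold = 5
  Event 4 (sale 3): sell min(3,67)=3. stock: 67 - 3 = 64. total_sold = 8
  Event 5 (return 6): 64 + 6 = 70
  Event 6 (restock 27): 70 + 27 = 97
  Event 7 (restock 27): 97 + 27 = 124
  Event 8 (adjust -8): 124 + -8 = 116
  Event 9 (restock 11): 116 + 11 = 127
Final: stock = 127, total_sold = 8

Checking against threshold 5:
  After event 1: stock=77 > 5
  After event 2: stock=72 > 5
  After event 3: stock=67 > 5
  After event 4: stock=64 > 5
  After event 5: stock=70 > 5
  After event 6: stock=97 > 5
  After event 7: stock=124 > 5
  After event 8: stock=116 > 5
  After event 9: stock=127 > 5
Alert events: []. Count = 0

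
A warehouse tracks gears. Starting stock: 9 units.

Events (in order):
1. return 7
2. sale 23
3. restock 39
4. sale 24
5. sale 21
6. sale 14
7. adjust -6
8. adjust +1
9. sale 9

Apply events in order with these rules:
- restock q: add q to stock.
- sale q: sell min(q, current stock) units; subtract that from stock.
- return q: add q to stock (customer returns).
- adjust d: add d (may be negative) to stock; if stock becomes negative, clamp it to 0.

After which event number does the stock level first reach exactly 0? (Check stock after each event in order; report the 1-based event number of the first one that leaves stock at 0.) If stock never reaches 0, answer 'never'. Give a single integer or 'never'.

Processing events:
Start: stock = 9
  Event 1 (return 7): 9 + 7 = 16
  Event 2 (sale 23): sell min(23,16)=16. stock: 16 - 16 = 0. total_sold = 16
  Event 3 (restock 39): 0 + 39 = 39
  Event 4 (sale 24): sell min(24,39)=24. stock: 39 - 24 = 15. total_sold = 40
  Event 5 (sale 21): sell min(21,15)=15. stock: 15 - 15 = 0. total_sold = 55
  Event 6 (sale 14): sell min(14,0)=0. stock: 0 - 0 = 0. total_sold = 55
  Event 7 (adjust -6): 0 + -6 = 0 (clamped to 0)
  Event 8 (adjust +1): 0 + 1 = 1
  Event 9 (sale 9): sell min(9,1)=1. stock: 1 - 1 = 0. total_sold = 56
Final: stock = 0, total_sold = 56

First zero at event 2.

Answer: 2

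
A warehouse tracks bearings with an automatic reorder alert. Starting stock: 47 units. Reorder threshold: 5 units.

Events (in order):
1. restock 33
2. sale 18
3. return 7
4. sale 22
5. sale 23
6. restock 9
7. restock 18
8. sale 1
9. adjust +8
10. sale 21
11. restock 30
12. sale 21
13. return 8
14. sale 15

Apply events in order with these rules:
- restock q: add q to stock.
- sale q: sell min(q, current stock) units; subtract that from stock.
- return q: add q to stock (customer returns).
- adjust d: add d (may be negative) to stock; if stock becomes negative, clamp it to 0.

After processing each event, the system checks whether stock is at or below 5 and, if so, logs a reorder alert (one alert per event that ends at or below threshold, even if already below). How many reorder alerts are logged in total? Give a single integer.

Processing events:
Start: stock = 47
  Event 1 (restock 33): 47 + 33 = 80
  Event 2 (sale 18): sell min(18,80)=18. stock: 80 - 18 = 62. total_sold = 18
  Event 3 (return 7): 62 + 7 = 69
  Event 4 (sale 22): sell min(22,69)=22. stock: 69 - 22 = 47. total_sold = 40
  Event 5 (sale 23): sell min(23,47)=23. stock: 47 - 23 = 24. total_sold = 63
  Event 6 (restock 9): 24 + 9 = 33
  Event 7 (restock 18): 33 + 18 = 51
  Event 8 (sale 1): sell min(1,51)=1. stock: 51 - 1 = 50. total_sold = 64
  Event 9 (adjust +8): 50 + 8 = 58
  Event 10 (sale 21): sell min(21,58)=21. stock: 58 - 21 = 37. total_sold = 85
  Event 11 (restock 30): 37 + 30 = 67
  Event 12 (sale 21): sell min(21,67)=21. stock: 67 - 21 = 46. total_sold = 106
  Event 13 (return 8): 46 + 8 = 54
  Event 14 (sale 15): sell min(15,54)=15. stock: 54 - 15 = 39. total_sold = 121
Final: stock = 39, total_sold = 121

Checking against threshold 5:
  After event 1: stock=80 > 5
  After event 2: stock=62 > 5
  After event 3: stock=69 > 5
  After event 4: stock=47 > 5
  After event 5: stock=24 > 5
  After event 6: stock=33 > 5
  After event 7: stock=51 > 5
  After event 8: stock=50 > 5
  After event 9: stock=58 > 5
  After event 10: stock=37 > 5
  After event 11: stock=67 > 5
  After event 12: stock=46 > 5
  After event 13: stock=54 > 5
  After event 14: stock=39 > 5
Alert events: []. Count = 0

Answer: 0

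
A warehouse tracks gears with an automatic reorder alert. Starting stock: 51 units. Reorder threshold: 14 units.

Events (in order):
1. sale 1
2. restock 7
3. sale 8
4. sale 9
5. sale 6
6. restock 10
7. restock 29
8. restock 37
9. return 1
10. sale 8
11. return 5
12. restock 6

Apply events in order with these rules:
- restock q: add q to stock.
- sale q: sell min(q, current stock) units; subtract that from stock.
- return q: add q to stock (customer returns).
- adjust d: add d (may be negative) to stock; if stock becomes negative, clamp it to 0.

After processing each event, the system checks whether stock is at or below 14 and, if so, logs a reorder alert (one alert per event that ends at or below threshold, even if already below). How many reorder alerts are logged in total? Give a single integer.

Answer: 0

Derivation:
Processing events:
Start: stock = 51
  Event 1 (sale 1): sell min(1,51)=1. stock: 51 - 1 = 50. total_sold = 1
  Event 2 (restock 7): 50 + 7 = 57
  Event 3 (sale 8): sell min(8,57)=8. stock: 57 - 8 = 49. total_sold = 9
  Event 4 (sale 9): sell min(9,49)=9. stock: 49 - 9 = 40. total_sold = 18
  Event 5 (sale 6): sell min(6,40)=6. stock: 40 - 6 = 34. total_sold = 24
  Event 6 (restock 10): 34 + 10 = 44
  Event 7 (restock 29): 44 + 29 = 73
  Event 8 (restock 37): 73 + 37 = 110
  Event 9 (return 1): 110 + 1 = 111
  Event 10 (sale 8): sell min(8,111)=8. stock: 111 - 8 = 103. total_sold = 32
  Event 11 (return 5): 103 + 5 = 108
  Event 12 (restock 6): 108 + 6 = 114
Final: stock = 114, total_sold = 32

Checking against threshold 14:
  After event 1: stock=50 > 14
  After event 2: stock=57 > 14
  After event 3: stock=49 > 14
  After event 4: stock=40 > 14
  After event 5: stock=34 > 14
  After event 6: stock=44 > 14
  After event 7: stock=73 > 14
  After event 8: stock=110 > 14
  After event 9: stock=111 > 14
  After event 10: stock=103 > 14
  After event 11: stock=108 > 14
  After event 12: stock=114 > 14
Alert events: []. Count = 0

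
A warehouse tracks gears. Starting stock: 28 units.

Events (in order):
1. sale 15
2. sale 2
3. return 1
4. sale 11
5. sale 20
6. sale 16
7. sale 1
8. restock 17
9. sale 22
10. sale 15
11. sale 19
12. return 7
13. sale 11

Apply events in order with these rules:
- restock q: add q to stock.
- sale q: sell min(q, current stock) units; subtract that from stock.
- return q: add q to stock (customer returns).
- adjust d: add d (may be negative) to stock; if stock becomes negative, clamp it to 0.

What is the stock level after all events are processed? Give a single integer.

Answer: 0

Derivation:
Processing events:
Start: stock = 28
  Event 1 (sale 15): sell min(15,28)=15. stock: 28 - 15 = 13. total_sold = 15
  Event 2 (sale 2): sell min(2,13)=2. stock: 13 - 2 = 11. total_sold = 17
  Event 3 (return 1): 11 + 1 = 12
  Event 4 (sale 11): sell min(11,12)=11. stock: 12 - 11 = 1. total_sold = 28
  Event 5 (sale 20): sell min(20,1)=1. stock: 1 - 1 = 0. total_sold = 29
  Event 6 (sale 16): sell min(16,0)=0. stock: 0 - 0 = 0. total_sold = 29
  Event 7 (sale 1): sell min(1,0)=0. stock: 0 - 0 = 0. total_sold = 29
  Event 8 (restock 17): 0 + 17 = 17
  Event 9 (sale 22): sell min(22,17)=17. stock: 17 - 17 = 0. total_sold = 46
  Event 10 (sale 15): sell min(15,0)=0. stock: 0 - 0 = 0. total_sold = 46
  Event 11 (sale 19): sell min(19,0)=0. stock: 0 - 0 = 0. total_sold = 46
  Event 12 (return 7): 0 + 7 = 7
  Event 13 (sale 11): sell min(11,7)=7. stock: 7 - 7 = 0. total_sold = 53
Final: stock = 0, total_sold = 53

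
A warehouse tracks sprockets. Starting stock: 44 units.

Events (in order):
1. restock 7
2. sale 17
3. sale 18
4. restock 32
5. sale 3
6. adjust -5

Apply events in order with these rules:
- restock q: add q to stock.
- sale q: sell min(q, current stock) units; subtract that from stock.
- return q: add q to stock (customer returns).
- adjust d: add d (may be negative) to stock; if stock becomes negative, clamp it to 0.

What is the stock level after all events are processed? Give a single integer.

Answer: 40

Derivation:
Processing events:
Start: stock = 44
  Event 1 (restock 7): 44 + 7 = 51
  Event 2 (sale 17): sell min(17,51)=17. stock: 51 - 17 = 34. total_sold = 17
  Event 3 (sale 18): sell min(18,34)=18. stock: 34 - 18 = 16. total_sold = 35
  Event 4 (restock 32): 16 + 32 = 48
  Event 5 (sale 3): sell min(3,48)=3. stock: 48 - 3 = 45. total_sold = 38
  Event 6 (adjust -5): 45 + -5 = 40
Final: stock = 40, total_sold = 38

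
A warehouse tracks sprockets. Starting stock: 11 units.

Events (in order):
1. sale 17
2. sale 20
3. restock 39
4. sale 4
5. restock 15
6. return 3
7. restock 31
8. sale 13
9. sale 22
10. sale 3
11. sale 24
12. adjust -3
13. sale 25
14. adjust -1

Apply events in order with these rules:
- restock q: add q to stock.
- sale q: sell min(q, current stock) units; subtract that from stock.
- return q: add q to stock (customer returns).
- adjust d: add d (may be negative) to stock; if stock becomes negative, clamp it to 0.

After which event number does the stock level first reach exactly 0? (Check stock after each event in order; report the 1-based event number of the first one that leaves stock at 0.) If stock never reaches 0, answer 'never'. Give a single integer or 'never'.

Answer: 1

Derivation:
Processing events:
Start: stock = 11
  Event 1 (sale 17): sell min(17,11)=11. stock: 11 - 11 = 0. total_sold = 11
  Event 2 (sale 20): sell min(20,0)=0. stock: 0 - 0 = 0. total_sold = 11
  Event 3 (restock 39): 0 + 39 = 39
  Event 4 (sale 4): sell min(4,39)=4. stock: 39 - 4 = 35. total_sold = 15
  Event 5 (restock 15): 35 + 15 = 50
  Event 6 (return 3): 50 + 3 = 53
  Event 7 (restock 31): 53 + 31 = 84
  Event 8 (sale 13): sell min(13,84)=13. stock: 84 - 13 = 71. total_sold = 28
  Event 9 (sale 22): sell min(22,71)=22. stock: 71 - 22 = 49. total_sold = 50
  Event 10 (sale 3): sell min(3,49)=3. stock: 49 - 3 = 46. total_sold = 53
  Event 11 (sale 24): sell min(24,46)=24. stock: 46 - 24 = 22. total_sold = 77
  Event 12 (adjust -3): 22 + -3 = 19
  Event 13 (sale 25): sell min(25,19)=19. stock: 19 - 19 = 0. total_sold = 96
  Event 14 (adjust -1): 0 + -1 = 0 (clamped to 0)
Final: stock = 0, total_sold = 96

First zero at event 1.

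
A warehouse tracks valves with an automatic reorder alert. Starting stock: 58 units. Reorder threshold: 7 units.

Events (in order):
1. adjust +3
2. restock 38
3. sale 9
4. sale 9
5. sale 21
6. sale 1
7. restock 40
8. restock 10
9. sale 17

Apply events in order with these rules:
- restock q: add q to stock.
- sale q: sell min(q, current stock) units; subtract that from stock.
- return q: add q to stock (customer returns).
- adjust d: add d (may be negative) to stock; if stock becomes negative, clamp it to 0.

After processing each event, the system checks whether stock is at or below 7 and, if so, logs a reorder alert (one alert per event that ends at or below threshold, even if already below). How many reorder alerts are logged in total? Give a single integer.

Processing events:
Start: stock = 58
  Event 1 (adjust +3): 58 + 3 = 61
  Event 2 (restock 38): 61 + 38 = 99
  Event 3 (sale 9): sell min(9,99)=9. stock: 99 - 9 = 90. total_sold = 9
  Event 4 (sale 9): sell min(9,90)=9. stock: 90 - 9 = 81. total_sold = 18
  Event 5 (sale 21): sell min(21,81)=21. stock: 81 - 21 = 60. total_sold = 39
  Event 6 (sale 1): sell min(1,60)=1. stock: 60 - 1 = 59. total_sold = 40
  Event 7 (restock 40): 59 + 40 = 99
  Event 8 (restock 10): 99 + 10 = 109
  Event 9 (sale 17): sell min(17,109)=17. stock: 109 - 17 = 92. total_sold = 57
Final: stock = 92, total_sold = 57

Checking against threshold 7:
  After event 1: stock=61 > 7
  After event 2: stock=99 > 7
  After event 3: stock=90 > 7
  After event 4: stock=81 > 7
  After event 5: stock=60 > 7
  After event 6: stock=59 > 7
  After event 7: stock=99 > 7
  After event 8: stock=109 > 7
  After event 9: stock=92 > 7
Alert events: []. Count = 0

Answer: 0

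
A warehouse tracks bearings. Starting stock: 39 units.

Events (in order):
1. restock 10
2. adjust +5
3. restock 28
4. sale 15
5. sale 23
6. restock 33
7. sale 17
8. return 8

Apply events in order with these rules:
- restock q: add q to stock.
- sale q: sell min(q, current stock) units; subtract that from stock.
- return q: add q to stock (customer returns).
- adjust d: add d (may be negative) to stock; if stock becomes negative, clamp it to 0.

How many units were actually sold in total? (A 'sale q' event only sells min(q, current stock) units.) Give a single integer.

Processing events:
Start: stock = 39
  Event 1 (restock 10): 39 + 10 = 49
  Event 2 (adjust +5): 49 + 5 = 54
  Event 3 (restock 28): 54 + 28 = 82
  Event 4 (sale 15): sell min(15,82)=15. stock: 82 - 15 = 67. total_sold = 15
  Event 5 (sale 23): sell min(23,67)=23. stock: 67 - 23 = 44. total_sold = 38
  Event 6 (restock 33): 44 + 33 = 77
  Event 7 (sale 17): sell min(17,77)=17. stock: 77 - 17 = 60. total_sold = 55
  Event 8 (return 8): 60 + 8 = 68
Final: stock = 68, total_sold = 55

Answer: 55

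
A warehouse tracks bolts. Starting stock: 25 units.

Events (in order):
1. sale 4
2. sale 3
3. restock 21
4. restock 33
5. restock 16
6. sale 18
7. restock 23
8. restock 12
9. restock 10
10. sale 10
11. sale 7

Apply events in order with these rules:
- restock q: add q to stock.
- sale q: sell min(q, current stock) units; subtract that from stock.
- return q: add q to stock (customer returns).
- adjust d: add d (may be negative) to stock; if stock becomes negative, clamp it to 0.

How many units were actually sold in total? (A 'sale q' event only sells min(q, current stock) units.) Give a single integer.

Processing events:
Start: stock = 25
  Event 1 (sale 4): sell min(4,25)=4. stock: 25 - 4 = 21. total_sold = 4
  Event 2 (sale 3): sell min(3,21)=3. stock: 21 - 3 = 18. total_sold = 7
  Event 3 (restock 21): 18 + 21 = 39
  Event 4 (restock 33): 39 + 33 = 72
  Event 5 (restock 16): 72 + 16 = 88
  Event 6 (sale 18): sell min(18,88)=18. stock: 88 - 18 = 70. total_sold = 25
  Event 7 (restock 23): 70 + 23 = 93
  Event 8 (restock 12): 93 + 12 = 105
  Event 9 (restock 10): 105 + 10 = 115
  Event 10 (sale 10): sell min(10,115)=10. stock: 115 - 10 = 105. total_sold = 35
  Event 11 (sale 7): sell min(7,105)=7. stock: 105 - 7 = 98. total_sold = 42
Final: stock = 98, total_sold = 42

Answer: 42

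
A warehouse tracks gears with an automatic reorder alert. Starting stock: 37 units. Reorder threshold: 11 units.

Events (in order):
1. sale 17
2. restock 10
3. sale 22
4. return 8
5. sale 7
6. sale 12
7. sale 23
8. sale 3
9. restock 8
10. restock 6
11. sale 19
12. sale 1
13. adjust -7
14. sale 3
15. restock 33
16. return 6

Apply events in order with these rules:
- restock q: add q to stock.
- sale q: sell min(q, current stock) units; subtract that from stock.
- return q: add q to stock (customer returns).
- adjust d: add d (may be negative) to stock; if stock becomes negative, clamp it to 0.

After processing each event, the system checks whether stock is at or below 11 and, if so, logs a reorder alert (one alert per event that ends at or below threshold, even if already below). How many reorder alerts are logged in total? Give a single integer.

Answer: 10

Derivation:
Processing events:
Start: stock = 37
  Event 1 (sale 17): sell min(17,37)=17. stock: 37 - 17 = 20. total_sold = 17
  Event 2 (restock 10): 20 + 10 = 30
  Event 3 (sale 22): sell min(22,30)=22. stock: 30 - 22 = 8. total_sold = 39
  Event 4 (return 8): 8 + 8 = 16
  Event 5 (sale 7): sell min(7,16)=7. stock: 16 - 7 = 9. total_sold = 46
  Event 6 (sale 12): sell min(12,9)=9. stock: 9 - 9 = 0. total_sold = 55
  Event 7 (sale 23): sell min(23,0)=0. stock: 0 - 0 = 0. total_sold = 55
  Event 8 (sale 3): sell min(3,0)=0. stock: 0 - 0 = 0. total_sold = 55
  Event 9 (restock 8): 0 + 8 = 8
  Event 10 (restock 6): 8 + 6 = 14
  Event 11 (sale 19): sell min(19,14)=14. stock: 14 - 14 = 0. total_sold = 69
  Event 12 (sale 1): sell min(1,0)=0. stock: 0 - 0 = 0. total_sold = 69
  Event 13 (adjust -7): 0 + -7 = 0 (clamped to 0)
  Event 14 (sale 3): sell min(3,0)=0. stock: 0 - 0 = 0. total_sold = 69
  Event 15 (restock 33): 0 + 33 = 33
  Event 16 (return 6): 33 + 6 = 39
Final: stock = 39, total_sold = 69

Checking against threshold 11:
  After event 1: stock=20 > 11
  After event 2: stock=30 > 11
  After event 3: stock=8 <= 11 -> ALERT
  After event 4: stock=16 > 11
  After event 5: stock=9 <= 11 -> ALERT
  After event 6: stock=0 <= 11 -> ALERT
  After event 7: stock=0 <= 11 -> ALERT
  After event 8: stock=0 <= 11 -> ALERT
  After event 9: stock=8 <= 11 -> ALERT
  After event 10: stock=14 > 11
  After event 11: stock=0 <= 11 -> ALERT
  After event 12: stock=0 <= 11 -> ALERT
  After event 13: stock=0 <= 11 -> ALERT
  After event 14: stock=0 <= 11 -> ALERT
  After event 15: stock=33 > 11
  After event 16: stock=39 > 11
Alert events: [3, 5, 6, 7, 8, 9, 11, 12, 13, 14]. Count = 10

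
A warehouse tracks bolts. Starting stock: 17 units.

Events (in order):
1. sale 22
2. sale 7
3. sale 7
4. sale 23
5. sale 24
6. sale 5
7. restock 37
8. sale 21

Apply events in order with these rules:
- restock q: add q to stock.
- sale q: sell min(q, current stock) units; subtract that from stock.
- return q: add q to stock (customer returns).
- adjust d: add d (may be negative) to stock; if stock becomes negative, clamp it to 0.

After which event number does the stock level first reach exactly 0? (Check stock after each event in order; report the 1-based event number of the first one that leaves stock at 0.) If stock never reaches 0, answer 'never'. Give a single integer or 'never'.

Answer: 1

Derivation:
Processing events:
Start: stock = 17
  Event 1 (sale 22): sell min(22,17)=17. stock: 17 - 17 = 0. total_sold = 17
  Event 2 (sale 7): sell min(7,0)=0. stock: 0 - 0 = 0. total_sold = 17
  Event 3 (sale 7): sell min(7,0)=0. stock: 0 - 0 = 0. total_sold = 17
  Event 4 (sale 23): sell min(23,0)=0. stock: 0 - 0 = 0. total_sold = 17
  Event 5 (sale 24): sell min(24,0)=0. stock: 0 - 0 = 0. total_sold = 17
  Event 6 (sale 5): sell min(5,0)=0. stock: 0 - 0 = 0. total_sold = 17
  Event 7 (restock 37): 0 + 37 = 37
  Event 8 (sale 21): sell min(21,37)=21. stock: 37 - 21 = 16. total_sold = 38
Final: stock = 16, total_sold = 38

First zero at event 1.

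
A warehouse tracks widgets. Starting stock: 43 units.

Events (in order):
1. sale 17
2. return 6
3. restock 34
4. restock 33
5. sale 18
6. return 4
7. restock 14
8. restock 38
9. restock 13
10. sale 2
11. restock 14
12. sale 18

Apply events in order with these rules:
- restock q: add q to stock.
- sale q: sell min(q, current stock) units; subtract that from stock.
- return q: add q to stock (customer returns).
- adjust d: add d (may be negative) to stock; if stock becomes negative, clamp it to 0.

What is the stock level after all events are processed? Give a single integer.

Answer: 144

Derivation:
Processing events:
Start: stock = 43
  Event 1 (sale 17): sell min(17,43)=17. stock: 43 - 17 = 26. total_sold = 17
  Event 2 (return 6): 26 + 6 = 32
  Event 3 (restock 34): 32 + 34 = 66
  Event 4 (restock 33): 66 + 33 = 99
  Event 5 (sale 18): sell min(18,99)=18. stock: 99 - 18 = 81. total_sold = 35
  Event 6 (return 4): 81 + 4 = 85
  Event 7 (restock 14): 85 + 14 = 99
  Event 8 (restock 38): 99 + 38 = 137
  Event 9 (restock 13): 137 + 13 = 150
  Event 10 (sale 2): sell min(2,150)=2. stock: 150 - 2 = 148. total_sold = 37
  Event 11 (restock 14): 148 + 14 = 162
  Event 12 (sale 18): sell min(18,162)=18. stock: 162 - 18 = 144. total_sold = 55
Final: stock = 144, total_sold = 55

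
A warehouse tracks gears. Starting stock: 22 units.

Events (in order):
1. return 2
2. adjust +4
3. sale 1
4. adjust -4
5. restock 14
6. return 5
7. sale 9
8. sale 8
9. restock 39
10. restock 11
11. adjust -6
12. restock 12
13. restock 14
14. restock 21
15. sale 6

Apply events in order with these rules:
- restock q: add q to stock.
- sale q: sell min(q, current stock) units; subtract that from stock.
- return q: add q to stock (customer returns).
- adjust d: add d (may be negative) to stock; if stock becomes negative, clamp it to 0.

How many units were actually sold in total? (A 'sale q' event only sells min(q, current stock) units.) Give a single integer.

Processing events:
Start: stock = 22
  Event 1 (return 2): 22 + 2 = 24
  Event 2 (adjust +4): 24 + 4 = 28
  Event 3 (sale 1): sell min(1,28)=1. stock: 28 - 1 = 27. total_sold = 1
  Event 4 (adjust -4): 27 + -4 = 23
  Event 5 (restock 14): 23 + 14 = 37
  Event 6 (return 5): 37 + 5 = 42
  Event 7 (sale 9): sell min(9,42)=9. stock: 42 - 9 = 33. total_sold = 10
  Event 8 (sale 8): sell min(8,33)=8. stock: 33 - 8 = 25. total_sold = 18
  Event 9 (restock 39): 25 + 39 = 64
  Event 10 (restock 11): 64 + 11 = 75
  Event 11 (adjust -6): 75 + -6 = 69
  Event 12 (restock 12): 69 + 12 = 81
  Event 13 (restock 14): 81 + 14 = 95
  Event 14 (restock 21): 95 + 21 = 116
  Event 15 (sale 6): sell min(6,116)=6. stock: 116 - 6 = 110. total_sold = 24
Final: stock = 110, total_sold = 24

Answer: 24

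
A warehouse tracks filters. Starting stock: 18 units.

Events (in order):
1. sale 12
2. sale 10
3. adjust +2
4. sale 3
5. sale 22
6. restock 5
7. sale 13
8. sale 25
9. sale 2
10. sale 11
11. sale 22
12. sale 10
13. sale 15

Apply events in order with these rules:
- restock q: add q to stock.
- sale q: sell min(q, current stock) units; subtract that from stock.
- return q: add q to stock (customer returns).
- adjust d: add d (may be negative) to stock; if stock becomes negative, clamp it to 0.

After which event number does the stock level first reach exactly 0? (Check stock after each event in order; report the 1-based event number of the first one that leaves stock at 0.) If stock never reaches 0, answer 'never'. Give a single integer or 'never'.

Processing events:
Start: stock = 18
  Event 1 (sale 12): sell min(12,18)=12. stock: 18 - 12 = 6. total_sold = 12
  Event 2 (sale 10): sell min(10,6)=6. stock: 6 - 6 = 0. total_sold = 18
  Event 3 (adjust +2): 0 + 2 = 2
  Event 4 (sale 3): sell min(3,2)=2. stock: 2 - 2 = 0. total_sold = 20
  Event 5 (sale 22): sell min(22,0)=0. stock: 0 - 0 = 0. total_sold = 20
  Event 6 (restock 5): 0 + 5 = 5
  Event 7 (sale 13): sell min(13,5)=5. stock: 5 - 5 = 0. total_sold = 25
  Event 8 (sale 25): sell min(25,0)=0. stock: 0 - 0 = 0. total_sold = 25
  Event 9 (sale 2): sell min(2,0)=0. stock: 0 - 0 = 0. total_sold = 25
  Event 10 (sale 11): sell min(11,0)=0. stock: 0 - 0 = 0. total_sold = 25
  Event 11 (sale 22): sell min(22,0)=0. stock: 0 - 0 = 0. total_sold = 25
  Event 12 (sale 10): sell min(10,0)=0. stock: 0 - 0 = 0. total_sold = 25
  Event 13 (sale 15): sell min(15,0)=0. stock: 0 - 0 = 0. total_sold = 25
Final: stock = 0, total_sold = 25

First zero at event 2.

Answer: 2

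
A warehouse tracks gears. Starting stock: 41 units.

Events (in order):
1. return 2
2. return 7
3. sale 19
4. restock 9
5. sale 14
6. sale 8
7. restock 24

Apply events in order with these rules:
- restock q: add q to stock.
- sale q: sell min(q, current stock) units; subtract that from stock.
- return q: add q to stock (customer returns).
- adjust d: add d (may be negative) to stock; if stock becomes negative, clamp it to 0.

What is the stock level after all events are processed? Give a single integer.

Processing events:
Start: stock = 41
  Event 1 (return 2): 41 + 2 = 43
  Event 2 (return 7): 43 + 7 = 50
  Event 3 (sale 19): sell min(19,50)=19. stock: 50 - 19 = 31. total_sold = 19
  Event 4 (restock 9): 31 + 9 = 40
  Event 5 (sale 14): sell min(14,40)=14. stock: 40 - 14 = 26. total_sold = 33
  Event 6 (sale 8): sell min(8,26)=8. stock: 26 - 8 = 18. total_sold = 41
  Event 7 (restock 24): 18 + 24 = 42
Final: stock = 42, total_sold = 41

Answer: 42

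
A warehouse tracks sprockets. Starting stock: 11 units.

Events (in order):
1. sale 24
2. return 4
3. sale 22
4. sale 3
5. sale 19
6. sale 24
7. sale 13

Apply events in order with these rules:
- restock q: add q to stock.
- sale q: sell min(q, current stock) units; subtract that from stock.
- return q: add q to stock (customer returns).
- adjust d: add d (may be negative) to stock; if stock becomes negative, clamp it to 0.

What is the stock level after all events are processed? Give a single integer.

Processing events:
Start: stock = 11
  Event 1 (sale 24): sell min(24,11)=11. stock: 11 - 11 = 0. total_sold = 11
  Event 2 (return 4): 0 + 4 = 4
  Event 3 (sale 22): sell min(22,4)=4. stock: 4 - 4 = 0. total_sold = 15
  Event 4 (sale 3): sell min(3,0)=0. stock: 0 - 0 = 0. total_sold = 15
  Event 5 (sale 19): sell min(19,0)=0. stock: 0 - 0 = 0. total_sold = 15
  Event 6 (sale 24): sell min(24,0)=0. stock: 0 - 0 = 0. total_sold = 15
  Event 7 (sale 13): sell min(13,0)=0. stock: 0 - 0 = 0. total_sold = 15
Final: stock = 0, total_sold = 15

Answer: 0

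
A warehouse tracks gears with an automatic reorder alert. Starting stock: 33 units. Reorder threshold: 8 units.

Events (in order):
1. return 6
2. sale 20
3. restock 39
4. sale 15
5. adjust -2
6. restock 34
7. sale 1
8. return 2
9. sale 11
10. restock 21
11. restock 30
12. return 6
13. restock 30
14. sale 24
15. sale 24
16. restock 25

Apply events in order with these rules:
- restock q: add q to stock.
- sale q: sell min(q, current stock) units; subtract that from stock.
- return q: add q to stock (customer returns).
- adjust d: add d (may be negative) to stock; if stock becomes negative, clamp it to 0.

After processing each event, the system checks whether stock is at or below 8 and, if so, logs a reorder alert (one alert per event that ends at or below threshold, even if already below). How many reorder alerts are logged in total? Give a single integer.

Processing events:
Start: stock = 33
  Event 1 (return 6): 33 + 6 = 39
  Event 2 (sale 20): sell min(20,39)=20. stock: 39 - 20 = 19. total_sold = 20
  Event 3 (restock 39): 19 + 39 = 58
  Event 4 (sale 15): sell min(15,58)=15. stock: 58 - 15 = 43. total_sold = 35
  Event 5 (adjust -2): 43 + -2 = 41
  Event 6 (restock 34): 41 + 34 = 75
  Event 7 (sale 1): sell min(1,75)=1. stock: 75 - 1 = 74. total_sold = 36
  Event 8 (return 2): 74 + 2 = 76
  Event 9 (sale 11): sell min(11,76)=11. stock: 76 - 11 = 65. total_sold = 47
  Event 10 (restock 21): 65 + 21 = 86
  Event 11 (restock 30): 86 + 30 = 116
  Event 12 (return 6): 116 + 6 = 122
  Event 13 (restock 30): 122 + 30 = 152
  Event 14 (sale 24): sell min(24,152)=24. stock: 152 - 24 = 128. total_sold = 71
  Event 15 (sale 24): sell min(24,128)=24. stock: 128 - 24 = 104. total_sold = 95
  Event 16 (restock 25): 104 + 25 = 129
Final: stock = 129, total_sold = 95

Checking against threshold 8:
  After event 1: stock=39 > 8
  After event 2: stock=19 > 8
  After event 3: stock=58 > 8
  After event 4: stock=43 > 8
  After event 5: stock=41 > 8
  After event 6: stock=75 > 8
  After event 7: stock=74 > 8
  After event 8: stock=76 > 8
  After event 9: stock=65 > 8
  After event 10: stock=86 > 8
  After event 11: stock=116 > 8
  After event 12: stock=122 > 8
  After event 13: stock=152 > 8
  After event 14: stock=128 > 8
  After event 15: stock=104 > 8
  After event 16: stock=129 > 8
Alert events: []. Count = 0

Answer: 0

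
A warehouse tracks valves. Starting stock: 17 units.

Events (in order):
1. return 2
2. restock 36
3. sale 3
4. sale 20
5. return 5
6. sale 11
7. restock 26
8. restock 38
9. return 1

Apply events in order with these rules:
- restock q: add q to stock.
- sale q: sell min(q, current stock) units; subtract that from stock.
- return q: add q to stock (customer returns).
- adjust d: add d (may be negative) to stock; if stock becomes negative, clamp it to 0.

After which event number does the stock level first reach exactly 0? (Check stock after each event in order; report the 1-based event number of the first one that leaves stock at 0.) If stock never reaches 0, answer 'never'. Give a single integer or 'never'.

Processing events:
Start: stock = 17
  Event 1 (return 2): 17 + 2 = 19
  Event 2 (restock 36): 19 + 36 = 55
  Event 3 (sale 3): sell min(3,55)=3. stock: 55 - 3 = 52. total_sold = 3
  Event 4 (sale 20): sell min(20,52)=20. stock: 52 - 20 = 32. total_sold = 23
  Event 5 (return 5): 32 + 5 = 37
  Event 6 (sale 11): sell min(11,37)=11. stock: 37 - 11 = 26. total_sold = 34
  Event 7 (restock 26): 26 + 26 = 52
  Event 8 (restock 38): 52 + 38 = 90
  Event 9 (return 1): 90 + 1 = 91
Final: stock = 91, total_sold = 34

Stock never reaches 0.

Answer: never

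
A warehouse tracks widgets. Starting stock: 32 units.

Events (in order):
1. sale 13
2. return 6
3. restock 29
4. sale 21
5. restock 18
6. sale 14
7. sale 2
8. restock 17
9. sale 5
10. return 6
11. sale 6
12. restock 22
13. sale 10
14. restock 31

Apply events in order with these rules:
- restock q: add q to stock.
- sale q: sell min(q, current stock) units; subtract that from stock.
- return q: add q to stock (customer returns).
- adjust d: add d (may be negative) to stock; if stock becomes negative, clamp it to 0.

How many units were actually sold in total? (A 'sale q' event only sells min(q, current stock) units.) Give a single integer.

Processing events:
Start: stock = 32
  Event 1 (sale 13): sell min(13,32)=13. stock: 32 - 13 = 19. total_sold = 13
  Event 2 (return 6): 19 + 6 = 25
  Event 3 (restock 29): 25 + 29 = 54
  Event 4 (sale 21): sell min(21,54)=21. stock: 54 - 21 = 33. total_sold = 34
  Event 5 (restock 18): 33 + 18 = 51
  Event 6 (sale 14): sell min(14,51)=14. stock: 51 - 14 = 37. total_sold = 48
  Event 7 (sale 2): sell min(2,37)=2. stock: 37 - 2 = 35. total_sold = 50
  Event 8 (restock 17): 35 + 17 = 52
  Event 9 (sale 5): sell min(5,52)=5. stock: 52 - 5 = 47. total_sold = 55
  Event 10 (return 6): 47 + 6 = 53
  Event 11 (sale 6): sell min(6,53)=6. stock: 53 - 6 = 47. total_sold = 61
  Event 12 (restock 22): 47 + 22 = 69
  Event 13 (sale 10): sell min(10,69)=10. stock: 69 - 10 = 59. total_sold = 71
  Event 14 (restock 31): 59 + 31 = 90
Final: stock = 90, total_sold = 71

Answer: 71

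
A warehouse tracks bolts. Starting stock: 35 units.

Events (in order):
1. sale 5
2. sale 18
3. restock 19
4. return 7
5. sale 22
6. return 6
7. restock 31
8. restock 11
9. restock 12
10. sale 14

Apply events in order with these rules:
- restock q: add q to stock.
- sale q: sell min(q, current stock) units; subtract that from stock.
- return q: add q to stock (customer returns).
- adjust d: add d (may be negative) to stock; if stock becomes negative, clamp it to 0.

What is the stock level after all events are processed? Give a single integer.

Processing events:
Start: stock = 35
  Event 1 (sale 5): sell min(5,35)=5. stock: 35 - 5 = 30. total_sold = 5
  Event 2 (sale 18): sell min(18,30)=18. stock: 30 - 18 = 12. total_sold = 23
  Event 3 (restock 19): 12 + 19 = 31
  Event 4 (return 7): 31 + 7 = 38
  Event 5 (sale 22): sell min(22,38)=22. stock: 38 - 22 = 16. total_sold = 45
  Event 6 (return 6): 16 + 6 = 22
  Event 7 (restock 31): 22 + 31 = 53
  Event 8 (restock 11): 53 + 11 = 64
  Event 9 (restock 12): 64 + 12 = 76
  Event 10 (sale 14): sell min(14,76)=14. stock: 76 - 14 = 62. total_sold = 59
Final: stock = 62, total_sold = 59

Answer: 62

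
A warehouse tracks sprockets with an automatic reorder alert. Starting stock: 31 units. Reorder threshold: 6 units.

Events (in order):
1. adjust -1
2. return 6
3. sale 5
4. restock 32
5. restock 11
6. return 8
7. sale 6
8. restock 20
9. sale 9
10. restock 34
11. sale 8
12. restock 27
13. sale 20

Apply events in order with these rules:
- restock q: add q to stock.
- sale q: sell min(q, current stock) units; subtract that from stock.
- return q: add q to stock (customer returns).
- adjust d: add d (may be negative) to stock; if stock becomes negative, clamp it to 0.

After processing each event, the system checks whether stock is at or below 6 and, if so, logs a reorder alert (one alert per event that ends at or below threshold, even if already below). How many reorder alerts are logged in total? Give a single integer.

Processing events:
Start: stock = 31
  Event 1 (adjust -1): 31 + -1 = 30
  Event 2 (return 6): 30 + 6 = 36
  Event 3 (sale 5): sell min(5,36)=5. stock: 36 - 5 = 31. total_sold = 5
  Event 4 (restock 32): 31 + 32 = 63
  Event 5 (restock 11): 63 + 11 = 74
  Event 6 (return 8): 74 + 8 = 82
  Event 7 (sale 6): sell min(6,82)=6. stock: 82 - 6 = 76. total_sold = 11
  Event 8 (restock 20): 76 + 20 = 96
  Event 9 (sale 9): sell min(9,96)=9. stock: 96 - 9 = 87. total_sold = 20
  Event 10 (restock 34): 87 + 34 = 121
  Event 11 (sale 8): sell min(8,121)=8. stock: 121 - 8 = 113. total_sold = 28
  Event 12 (restock 27): 113 + 27 = 140
  Event 13 (sale 20): sell min(20,140)=20. stock: 140 - 20 = 120. total_sold = 48
Final: stock = 120, total_sold = 48

Checking against threshold 6:
  After event 1: stock=30 > 6
  After event 2: stock=36 > 6
  After event 3: stock=31 > 6
  After event 4: stock=63 > 6
  After event 5: stock=74 > 6
  After event 6: stock=82 > 6
  After event 7: stock=76 > 6
  After event 8: stock=96 > 6
  After event 9: stock=87 > 6
  After event 10: stock=121 > 6
  After event 11: stock=113 > 6
  After event 12: stock=140 > 6
  After event 13: stock=120 > 6
Alert events: []. Count = 0

Answer: 0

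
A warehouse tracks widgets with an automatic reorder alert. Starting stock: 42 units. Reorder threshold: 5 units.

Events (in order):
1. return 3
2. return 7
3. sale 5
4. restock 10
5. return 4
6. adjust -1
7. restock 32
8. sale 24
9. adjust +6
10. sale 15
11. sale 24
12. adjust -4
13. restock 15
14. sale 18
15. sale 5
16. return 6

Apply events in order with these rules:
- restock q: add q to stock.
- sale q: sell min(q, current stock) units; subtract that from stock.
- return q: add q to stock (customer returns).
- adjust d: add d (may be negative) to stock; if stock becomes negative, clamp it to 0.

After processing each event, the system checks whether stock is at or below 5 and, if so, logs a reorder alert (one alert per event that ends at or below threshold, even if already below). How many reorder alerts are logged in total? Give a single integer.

Processing events:
Start: stock = 42
  Event 1 (return 3): 42 + 3 = 45
  Event 2 (return 7): 45 + 7 = 52
  Event 3 (sale 5): sell min(5,52)=5. stock: 52 - 5 = 47. total_sold = 5
  Event 4 (restock 10): 47 + 10 = 57
  Event 5 (return 4): 57 + 4 = 61
  Event 6 (adjust -1): 61 + -1 = 60
  Event 7 (restock 32): 60 + 32 = 92
  Event 8 (sale 24): sell min(24,92)=24. stock: 92 - 24 = 68. total_sold = 29
  Event 9 (adjust +6): 68 + 6 = 74
  Event 10 (sale 15): sell min(15,74)=15. stock: 74 - 15 = 59. total_sold = 44
  Event 11 (sale 24): sell min(24,59)=24. stock: 59 - 24 = 35. total_sold = 68
  Event 12 (adjust -4): 35 + -4 = 31
  Event 13 (restock 15): 31 + 15 = 46
  Event 14 (sale 18): sell min(18,46)=18. stock: 46 - 18 = 28. total_sold = 86
  Event 15 (sale 5): sell min(5,28)=5. stock: 28 - 5 = 23. total_sold = 91
  Event 16 (return 6): 23 + 6 = 29
Final: stock = 29, total_sold = 91

Checking against threshold 5:
  After event 1: stock=45 > 5
  After event 2: stock=52 > 5
  After event 3: stock=47 > 5
  After event 4: stock=57 > 5
  After event 5: stock=61 > 5
  After event 6: stock=60 > 5
  After event 7: stock=92 > 5
  After event 8: stock=68 > 5
  After event 9: stock=74 > 5
  After event 10: stock=59 > 5
  After event 11: stock=35 > 5
  After event 12: stock=31 > 5
  After event 13: stock=46 > 5
  After event 14: stock=28 > 5
  After event 15: stock=23 > 5
  After event 16: stock=29 > 5
Alert events: []. Count = 0

Answer: 0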